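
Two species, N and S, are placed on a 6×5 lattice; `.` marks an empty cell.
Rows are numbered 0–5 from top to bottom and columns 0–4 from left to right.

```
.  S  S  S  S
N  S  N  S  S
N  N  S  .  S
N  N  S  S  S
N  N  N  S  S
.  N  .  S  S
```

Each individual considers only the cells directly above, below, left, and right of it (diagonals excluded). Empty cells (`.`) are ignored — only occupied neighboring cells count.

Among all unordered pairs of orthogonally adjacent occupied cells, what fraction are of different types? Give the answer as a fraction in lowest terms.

5/19

Scan each occupied cell's neighbors to the right and below so each pair is counted once.
From row 0: 1 unlike of 7 pairs (running 1/7).
From row 1: 5 unlike of 8 pairs (running 6/15).
From row 2: 1 unlike of 6 pairs (running 7/21).
From row 3: 2 unlike of 9 pairs (running 9/30).
From row 4: 1 unlike of 7 pairs (running 10/37).
From row 5: 0 unlike of 1 pairs (running 10/38).
Total adjacent occupied pairs: 38; unlike-type pairs: 10.
10/38 reduces to 5/19.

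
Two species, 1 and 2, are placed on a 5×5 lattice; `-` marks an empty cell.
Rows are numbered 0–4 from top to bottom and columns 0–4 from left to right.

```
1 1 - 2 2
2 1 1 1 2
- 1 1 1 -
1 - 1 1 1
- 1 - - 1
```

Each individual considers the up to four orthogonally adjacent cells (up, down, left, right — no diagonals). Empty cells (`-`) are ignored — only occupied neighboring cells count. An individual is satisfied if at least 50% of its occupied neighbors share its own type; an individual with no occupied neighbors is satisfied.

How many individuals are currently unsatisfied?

(0,0)1 1/2 ✓
(0,1)1 2/2 ✓
(0,3)2 1/2 ✓
(0,4)2 2/2 ✓
(1,0)2 0/2 ✗
(1,1)1 3/4 ✓
(1,2)1 3/3 ✓
(1,3)1 2/4 ✓
(1,4)2 1/2 ✓
(2,1)1 2/2 ✓
(2,2)1 4/4 ✓
(2,3)1 3/3 ✓
(3,0)1 0/0 ✓
(3,2)1 2/2 ✓
(3,3)1 3/3 ✓
(3,4)1 2/2 ✓
(4,1)1 0/0 ✓
(4,4)1 1/1 ✓
Unsatisfied: (1,0) — 1 in total.

1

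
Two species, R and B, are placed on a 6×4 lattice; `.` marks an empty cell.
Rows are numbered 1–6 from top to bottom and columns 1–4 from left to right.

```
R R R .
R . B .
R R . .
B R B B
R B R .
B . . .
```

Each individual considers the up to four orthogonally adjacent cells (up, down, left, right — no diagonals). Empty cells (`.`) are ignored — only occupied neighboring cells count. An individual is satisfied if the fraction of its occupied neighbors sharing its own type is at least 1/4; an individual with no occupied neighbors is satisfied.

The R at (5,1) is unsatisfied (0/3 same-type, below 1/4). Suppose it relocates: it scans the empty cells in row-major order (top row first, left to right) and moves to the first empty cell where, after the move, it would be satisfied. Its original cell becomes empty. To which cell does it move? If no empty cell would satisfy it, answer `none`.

Vacating (5,1). Empty cells in order:
  (1,4): 1/1 same-type → satisfied — stop here.

(1,4)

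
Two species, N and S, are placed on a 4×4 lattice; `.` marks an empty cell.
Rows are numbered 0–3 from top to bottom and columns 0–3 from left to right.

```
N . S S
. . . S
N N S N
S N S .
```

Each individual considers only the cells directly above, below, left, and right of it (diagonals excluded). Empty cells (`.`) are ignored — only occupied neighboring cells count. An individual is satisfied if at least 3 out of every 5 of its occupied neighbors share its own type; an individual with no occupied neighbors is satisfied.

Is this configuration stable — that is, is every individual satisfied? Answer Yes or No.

No

(0,0)N 0/0 ok
(0,2)S 1/1 ok
(0,3)S 2/2 ok
(1,3)S 1/2 unhappy
(2,0)N 1/2 unhappy
(2,1)N 2/3 ok
(2,2)S 1/3 unhappy
(2,3)N 0/2 unhappy
(3,0)S 0/2 unhappy
(3,1)N 1/3 unhappy
(3,2)S 1/2 unhappy
For instance (1,3) has only 1/2 same-type neighbors, below 3/5.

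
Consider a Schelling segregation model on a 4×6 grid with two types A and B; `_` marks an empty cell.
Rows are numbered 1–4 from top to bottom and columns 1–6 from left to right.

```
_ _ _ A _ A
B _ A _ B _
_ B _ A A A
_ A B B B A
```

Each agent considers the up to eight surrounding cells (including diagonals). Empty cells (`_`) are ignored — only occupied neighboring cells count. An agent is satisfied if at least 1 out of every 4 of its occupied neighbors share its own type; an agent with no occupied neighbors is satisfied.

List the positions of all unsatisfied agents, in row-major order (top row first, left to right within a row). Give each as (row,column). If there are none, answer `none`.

(1,4)A 1/2 satisfied
(1,6)A 0/1 not
(2,1)B 1/1 satisfied
(2,3)A 2/3 satisfied
(2,5)B 0/5 not
(3,2)B 2/4 satisfied
(3,4)A 2/6 satisfied
(3,5)A 3/6 satisfied
(3,6)A 2/4 satisfied
(4,2)A 0/2 not
(4,3)B 2/4 satisfied
(4,4)B 2/4 satisfied
(4,5)B 1/5 not
(4,6)A 2/3 satisfied

(1,6), (2,5), (4,2), (4,5)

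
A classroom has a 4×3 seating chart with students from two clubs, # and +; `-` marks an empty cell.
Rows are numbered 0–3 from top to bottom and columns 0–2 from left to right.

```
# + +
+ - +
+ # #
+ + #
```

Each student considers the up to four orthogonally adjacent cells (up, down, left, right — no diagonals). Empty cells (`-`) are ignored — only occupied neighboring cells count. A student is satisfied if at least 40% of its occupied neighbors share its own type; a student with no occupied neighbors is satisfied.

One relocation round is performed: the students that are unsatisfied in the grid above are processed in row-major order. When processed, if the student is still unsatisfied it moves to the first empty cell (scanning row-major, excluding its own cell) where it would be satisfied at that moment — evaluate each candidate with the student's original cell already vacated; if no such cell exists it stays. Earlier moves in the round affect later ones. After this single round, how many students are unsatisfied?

2

Initially unsatisfied (in order): (0,0), (2,1), (3,1).
  (0,0): no empty cell satisfies it; stays.
  (2,1): no empty cell satisfies it; stays.
  (3,1) → (1,1).
Resulting grid:
# + +
+ + +
+ # #
+ - #
Unsatisfied now: (0,0), (2,1).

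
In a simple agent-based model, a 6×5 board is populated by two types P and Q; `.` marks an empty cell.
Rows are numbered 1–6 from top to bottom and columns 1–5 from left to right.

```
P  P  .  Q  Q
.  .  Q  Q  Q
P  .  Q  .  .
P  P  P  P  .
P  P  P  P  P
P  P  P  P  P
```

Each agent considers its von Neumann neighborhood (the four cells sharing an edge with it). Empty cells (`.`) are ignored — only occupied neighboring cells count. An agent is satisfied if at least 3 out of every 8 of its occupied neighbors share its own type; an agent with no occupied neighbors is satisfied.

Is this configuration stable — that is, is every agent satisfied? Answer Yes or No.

Row 1: (1,1)P 1/1 ✓ · (1,2)P 1/1 ✓ · (1,4)Q 2/2 ✓ · (1,5)Q 2/2 ✓
Row 2: (2,3)Q 2/2 ✓ · (2,4)Q 3/3 ✓ · (2,5)Q 2/2 ✓
Row 3: (3,1)P 1/1 ✓ · (3,3)Q 1/2 ✓
Row 4: (4,1)P 3/3 ✓ · (4,2)P 3/3 ✓ · (4,3)P 3/4 ✓ · (4,4)P 2/2 ✓
Row 5: (5,1)P 3/3 ✓ · (5,2)P 4/4 ✓ · (5,3)P 4/4 ✓ · (5,4)P 4/4 ✓ · (5,5)P 2/2 ✓
Row 6: (6,1)P 2/2 ✓ · (6,2)P 3/3 ✓ · (6,3)P 3/3 ✓ · (6,4)P 3/3 ✓ · (6,5)P 2/2 ✓
All meet the threshold, so the configuration is stable.

Yes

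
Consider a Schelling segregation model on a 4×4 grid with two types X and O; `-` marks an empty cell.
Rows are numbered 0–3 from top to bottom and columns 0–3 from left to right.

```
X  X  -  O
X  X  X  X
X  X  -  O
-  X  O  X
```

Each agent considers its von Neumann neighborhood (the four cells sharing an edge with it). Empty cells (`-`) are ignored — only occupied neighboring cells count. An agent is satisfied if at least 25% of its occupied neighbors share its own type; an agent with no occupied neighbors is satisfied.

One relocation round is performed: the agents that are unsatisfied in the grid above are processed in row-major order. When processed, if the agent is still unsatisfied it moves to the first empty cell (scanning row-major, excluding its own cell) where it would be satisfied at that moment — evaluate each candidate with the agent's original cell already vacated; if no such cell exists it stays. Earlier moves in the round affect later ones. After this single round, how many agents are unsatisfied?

0

Initially unsatisfied (in order): (0,3), (2,3), (3,2), (3,3).
  (0,3) → (2,2).
  (2,3): now satisfied by earlier moves; stays.
  (3,2): now satisfied by earlier moves; stays.
  (3,3) → (0,2).
Resulting grid:
X X X -
X X X X
X X O O
- X O -
All satisfied now.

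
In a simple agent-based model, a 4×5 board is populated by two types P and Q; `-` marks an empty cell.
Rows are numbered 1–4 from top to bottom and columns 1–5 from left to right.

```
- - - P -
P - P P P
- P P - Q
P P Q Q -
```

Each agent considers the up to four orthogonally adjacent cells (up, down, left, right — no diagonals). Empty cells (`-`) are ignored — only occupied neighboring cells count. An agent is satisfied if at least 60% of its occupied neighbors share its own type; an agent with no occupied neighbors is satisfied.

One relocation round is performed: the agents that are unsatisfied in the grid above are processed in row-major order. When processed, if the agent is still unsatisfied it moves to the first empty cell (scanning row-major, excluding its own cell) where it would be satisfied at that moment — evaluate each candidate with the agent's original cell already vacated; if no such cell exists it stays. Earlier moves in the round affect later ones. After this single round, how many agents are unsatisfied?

Initially unsatisfied (in order): (2,5), (3,5), (4,3).
  (2,5) → (1,1).
  (3,5): now satisfied by earlier moves; stays.
  (4,3) → (4,5).
Resulting grid:
P - - P -
P - P P -
- P P - Q
P P - Q Q
All satisfied now.

0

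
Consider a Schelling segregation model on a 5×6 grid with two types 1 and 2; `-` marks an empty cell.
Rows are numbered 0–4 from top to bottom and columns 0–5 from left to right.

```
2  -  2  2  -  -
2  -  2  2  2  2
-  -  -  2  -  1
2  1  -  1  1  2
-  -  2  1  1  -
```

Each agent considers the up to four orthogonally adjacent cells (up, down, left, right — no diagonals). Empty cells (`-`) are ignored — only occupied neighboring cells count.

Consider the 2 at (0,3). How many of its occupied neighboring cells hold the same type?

2

Occupied neighbors of (0,3): (1,3)=2, (0,2)=2.
Same type (2): 2 of 2.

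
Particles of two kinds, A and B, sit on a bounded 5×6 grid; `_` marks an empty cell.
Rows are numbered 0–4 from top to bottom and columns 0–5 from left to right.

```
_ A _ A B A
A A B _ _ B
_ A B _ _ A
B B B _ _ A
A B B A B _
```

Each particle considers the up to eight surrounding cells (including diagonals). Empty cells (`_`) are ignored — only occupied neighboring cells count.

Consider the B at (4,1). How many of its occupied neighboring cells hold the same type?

4

Occupied neighbors of (4,1): (3,0)=B, (3,1)=B, (3,2)=B, (4,0)=A, (4,2)=B.
Same type (B): 4 of 5.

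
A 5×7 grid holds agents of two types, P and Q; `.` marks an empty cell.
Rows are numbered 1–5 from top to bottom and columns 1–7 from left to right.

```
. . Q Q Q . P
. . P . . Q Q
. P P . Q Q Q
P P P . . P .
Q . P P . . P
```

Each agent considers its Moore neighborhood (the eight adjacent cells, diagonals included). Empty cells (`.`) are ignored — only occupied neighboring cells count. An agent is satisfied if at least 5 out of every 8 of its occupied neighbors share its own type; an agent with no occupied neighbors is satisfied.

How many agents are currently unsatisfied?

5

(1,3)Q 1/2 not
(1,4)Q 2/3 satisfied
(1,5)Q 2/2 satisfied
(1,7)P 0/2 not
(2,3)P 2/4 not
(2,6)Q 5/6 satisfied
(2,7)Q 3/4 satisfied
(3,2)P 5/5 satisfied
(3,3)P 4/4 satisfied
(3,5)Q 2/3 satisfied
(3,6)Q 4/5 satisfied
(3,7)Q 3/4 satisfied
(4,1)P 2/3 satisfied
(4,2)P 5/6 satisfied
(4,3)P 5/5 satisfied
(4,6)P 1/4 not
(5,1)Q 0/2 not
(5,3)P 3/3 satisfied
(5,4)P 2/2 satisfied
(5,7)P 1/1 satisfied
Unsatisfied: (1,3), (1,7), (2,3), (4,6), (5,1) — 5 in total.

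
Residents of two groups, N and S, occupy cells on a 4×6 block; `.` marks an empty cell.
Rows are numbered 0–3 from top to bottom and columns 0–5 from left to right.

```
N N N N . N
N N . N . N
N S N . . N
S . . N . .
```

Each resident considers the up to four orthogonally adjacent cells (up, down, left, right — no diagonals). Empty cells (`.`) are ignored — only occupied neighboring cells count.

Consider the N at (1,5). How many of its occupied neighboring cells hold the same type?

2

Occupied neighbors of (1,5): (0,5)=N, (2,5)=N.
Same type (N): 2 of 2.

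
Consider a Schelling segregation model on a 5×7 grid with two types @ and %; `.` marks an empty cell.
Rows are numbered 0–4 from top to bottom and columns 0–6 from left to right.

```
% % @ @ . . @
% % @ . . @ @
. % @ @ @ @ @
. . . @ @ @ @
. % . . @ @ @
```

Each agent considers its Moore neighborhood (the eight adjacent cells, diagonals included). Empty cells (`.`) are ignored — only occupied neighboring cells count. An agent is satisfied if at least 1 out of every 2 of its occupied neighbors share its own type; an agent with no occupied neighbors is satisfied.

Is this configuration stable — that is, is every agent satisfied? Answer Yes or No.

Yes

(0,0)% 3/3 ✓
(0,1)% 3/5 ✓
(0,2)@ 2/4 ✓
(0,3)@ 2/2 ✓
(0,6)@ 2/2 ✓
(1,0)% 4/4 ✓
(1,1)% 4/7 ✓
(1,2)@ 4/7 ✓
(1,5)@ 5/5 ✓
(1,6)@ 4/4 ✓
(2,1)% 2/4 ✓
(2,2)@ 3/5 ✓
(2,3)@ 5/5 ✓
(2,4)@ 6/6 ✓
(2,5)@ 7/7 ✓
(2,6)@ 5/5 ✓
(3,3)@ 5/5 ✓
(3,4)@ 7/7 ✓
(3,5)@ 8/8 ✓
(3,6)@ 5/5 ✓
(4,1)% 0/0 ✓
(4,4)@ 4/4 ✓
(4,5)@ 5/5 ✓
(4,6)@ 3/3 ✓
All meet the threshold, so the configuration is stable.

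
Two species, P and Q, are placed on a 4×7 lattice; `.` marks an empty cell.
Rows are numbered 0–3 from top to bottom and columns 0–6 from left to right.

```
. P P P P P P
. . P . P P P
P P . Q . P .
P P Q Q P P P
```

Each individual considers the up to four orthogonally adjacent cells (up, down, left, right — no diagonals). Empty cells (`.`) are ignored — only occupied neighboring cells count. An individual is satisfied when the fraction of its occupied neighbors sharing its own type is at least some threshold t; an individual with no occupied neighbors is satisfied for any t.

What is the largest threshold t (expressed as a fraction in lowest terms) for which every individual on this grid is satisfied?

(0,1)P 1/1
(0,2)P 3/3
(0,3)P 2/2
(0,4)P 3/3
(0,5)P 3/3
(0,6)P 2/2
(1,2)P 1/1
(1,4)P 2/2
(1,5)P 4/4
(1,6)P 2/2
(2,0)P 2/2
(2,1)P 2/2
(2,3)Q 1/1
(2,5)P 2/2
(3,0)P 2/2
(3,1)P 2/3
(3,2)Q 1/2
(3,3)Q 2/3
(3,4)P 1/2
(3,5)P 3/3
(3,6)P 1/1
The smallest same-type fraction is 1/2 at (3,2), which reduces to 1/2. Any threshold above that leaves this individual unsatisfied.

1/2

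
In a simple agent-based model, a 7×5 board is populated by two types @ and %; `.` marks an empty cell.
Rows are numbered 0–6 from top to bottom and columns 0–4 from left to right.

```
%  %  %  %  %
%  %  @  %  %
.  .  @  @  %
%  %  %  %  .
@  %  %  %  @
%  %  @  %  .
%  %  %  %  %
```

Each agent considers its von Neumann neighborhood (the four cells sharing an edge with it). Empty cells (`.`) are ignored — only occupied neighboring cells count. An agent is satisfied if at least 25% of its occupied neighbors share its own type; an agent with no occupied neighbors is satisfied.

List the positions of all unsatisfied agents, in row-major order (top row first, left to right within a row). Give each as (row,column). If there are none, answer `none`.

Row 0: (0,0)% 2/2 ✓ · (0,1)% 3/3 ✓ · (0,2)% 2/3 ✓ · (0,3)% 3/3 ✓ · (0,4)% 2/2 ✓
Row 1: (1,0)% 2/2 ✓ · (1,1)% 2/3 ✓ · (1,2)@ 1/4 ✓ · (1,3)% 2/4 ✓ · (1,4)% 3/3 ✓
Row 2: (2,2)@ 2/3 ✓ · (2,3)@ 1/4 ✓ · (2,4)% 1/2 ✓
Row 3: (3,0)% 1/2 ✓ · (3,1)% 3/3 ✓ · (3,2)% 3/4 ✓ · (3,3)% 2/3 ✓
Row 4: (4,0)@ 0/3 ✗ · (4,1)% 3/4 ✓ · (4,2)% 3/4 ✓ · (4,3)% 3/4 ✓ · (4,4)@ 0/1 ✗
Row 5: (5,0)% 2/3 ✓ · (5,1)% 3/4 ✓ · (5,2)@ 0/4 ✗ · (5,3)% 2/3 ✓
Row 6: (6,0)% 2/2 ✓ · (6,1)% 3/3 ✓ · (6,2)% 2/3 ✓ · (6,3)% 3/3 ✓ · (6,4)% 1/1 ✓

(4,0), (4,4), (5,2)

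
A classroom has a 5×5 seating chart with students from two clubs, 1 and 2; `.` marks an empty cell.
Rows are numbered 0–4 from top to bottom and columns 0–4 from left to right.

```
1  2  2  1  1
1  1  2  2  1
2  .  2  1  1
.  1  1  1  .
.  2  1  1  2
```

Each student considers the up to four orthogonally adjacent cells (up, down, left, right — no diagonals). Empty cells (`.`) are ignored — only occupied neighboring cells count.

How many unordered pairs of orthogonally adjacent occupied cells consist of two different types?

Scan each occupied cell's neighbors to the right and below so each pair is counted once.
Row 0: 1(0,0)–2(0,1)≠ 1(0,0)–1(1,0)= 2(0,1)–2(0,2)= 2(0,1)–1(1,1)≠ 2(0,2)–1(0,3)≠ 2(0,2)–2(1,2)= 1(0,3)–1(0,4)= 1(0,3)–2(1,3)≠ 1(0,4)–1(1,4)=  → 4/9 unlike.
Row 1: 1(1,0)–1(1,1)= 1(1,0)–2(2,0)≠ 1(1,1)–2(1,2)≠ 2(1,2)–2(1,3)= 2(1,2)–2(2,2)= 2(1,3)–1(1,4)≠ 2(1,3)–1(2,3)≠ 1(1,4)–1(2,4)=  → 4/8 unlike.
Row 2: 2(2,2)–1(2,3)≠ 2(2,2)–1(3,2)≠ 1(2,3)–1(2,4)= 1(2,3)–1(3,3)=  → 2/4 unlike.
Row 3: 1(3,1)–1(3,2)= 1(3,1)–2(4,1)≠ 1(3,2)–1(3,3)= 1(3,2)–1(4,2)= 1(3,3)–1(4,3)=  → 1/5 unlike.
Row 4: 2(4,1)–1(4,2)≠ 1(4,2)–1(4,3)= 1(4,3)–2(4,4)≠  → 2/3 unlike.
Total adjacent occupied pairs: 29; unlike-type pairs: 13.

13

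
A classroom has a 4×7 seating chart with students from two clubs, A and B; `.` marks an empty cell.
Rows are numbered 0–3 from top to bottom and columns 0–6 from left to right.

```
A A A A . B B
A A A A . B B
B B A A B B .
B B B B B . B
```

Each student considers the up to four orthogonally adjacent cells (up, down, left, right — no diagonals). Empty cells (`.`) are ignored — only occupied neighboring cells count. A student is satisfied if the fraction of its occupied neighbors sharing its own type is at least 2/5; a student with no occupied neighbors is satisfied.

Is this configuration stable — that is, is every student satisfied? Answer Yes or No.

Row 0: (0,0)A 2/2 satisfied · (0,1)A 3/3 satisfied · (0,2)A 3/3 satisfied · (0,3)A 2/2 satisfied · (0,5)B 2/2 satisfied · (0,6)B 2/2 satisfied
Row 1: (1,0)A 2/3 satisfied · (1,1)A 3/4 satisfied · (1,2)A 4/4 satisfied · (1,3)A 3/3 satisfied · (1,5)B 3/3 satisfied · (1,6)B 2/2 satisfied
Row 2: (2,0)B 2/3 satisfied · (2,1)B 2/4 satisfied · (2,2)A 2/4 satisfied · (2,3)A 2/4 satisfied · (2,4)B 2/3 satisfied · (2,5)B 2/2 satisfied
Row 3: (3,0)B 2/2 satisfied · (3,1)B 3/3 satisfied · (3,2)B 2/3 satisfied · (3,3)B 2/3 satisfied · (3,4)B 2/2 satisfied · (3,6)B 0/0 satisfied
All meet the threshold, so the configuration is stable.

Yes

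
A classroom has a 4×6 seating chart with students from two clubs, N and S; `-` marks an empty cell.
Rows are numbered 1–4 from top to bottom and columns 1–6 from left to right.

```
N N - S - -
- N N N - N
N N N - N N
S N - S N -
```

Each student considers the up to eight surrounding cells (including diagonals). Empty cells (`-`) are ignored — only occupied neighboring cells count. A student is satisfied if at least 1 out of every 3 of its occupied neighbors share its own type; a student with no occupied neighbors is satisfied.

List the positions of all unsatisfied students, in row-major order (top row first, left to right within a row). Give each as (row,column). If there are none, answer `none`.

(1,4), (4,1), (4,4)

Row 1: (1,1)N 2/2 satisfied · (1,2)N 3/3 satisfied · (1,4)S 0/2 not
Row 2: (2,2)N 6/6 satisfied · (2,3)N 5/6 satisfied · (2,4)N 3/4 satisfied · (2,6)N 2/2 satisfied
Row 3: (3,1)N 3/4 satisfied · (3,2)N 5/6 satisfied · (3,3)N 5/6 satisfied · (3,5)N 4/5 satisfied · (3,6)N 3/3 satisfied
Row 4: (4,1)S 0/3 not · (4,2)N 3/4 satisfied · (4,4)S 0/3 not · (4,5)N 2/3 satisfied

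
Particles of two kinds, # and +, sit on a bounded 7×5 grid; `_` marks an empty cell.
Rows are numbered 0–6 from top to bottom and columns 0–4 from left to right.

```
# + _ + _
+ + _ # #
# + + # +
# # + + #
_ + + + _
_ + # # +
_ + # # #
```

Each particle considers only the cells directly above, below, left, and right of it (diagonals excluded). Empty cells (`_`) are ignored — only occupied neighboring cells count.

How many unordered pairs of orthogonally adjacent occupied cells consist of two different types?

20

Scan each occupied cell's neighbors to the right and below so each pair is counted once.
From row 0: 3 unlike of 4 pairs (running 3/4).
From row 1: 2 unlike of 6 pairs (running 5/10).
From row 2: 6 unlike of 9 pairs (running 11/19).
From row 3: 3 unlike of 7 pairs (running 14/26).
From row 4: 2 unlike of 5 pairs (running 16/31).
From row 5: 3 unlike of 7 pairs (running 19/38).
From row 6: 1 unlike of 3 pairs (running 20/41).
Total adjacent occupied pairs: 41; unlike-type pairs: 20.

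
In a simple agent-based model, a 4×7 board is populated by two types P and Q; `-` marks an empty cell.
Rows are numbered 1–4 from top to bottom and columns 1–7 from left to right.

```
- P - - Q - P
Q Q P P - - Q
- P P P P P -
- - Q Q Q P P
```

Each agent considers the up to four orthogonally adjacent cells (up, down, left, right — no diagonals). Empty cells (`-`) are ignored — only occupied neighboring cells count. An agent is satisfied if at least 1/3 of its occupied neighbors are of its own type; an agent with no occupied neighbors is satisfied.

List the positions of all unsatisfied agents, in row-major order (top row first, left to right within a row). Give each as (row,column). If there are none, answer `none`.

Row 1: (1,2)P 0/1 ✗ · (1,5)Q 0/0 ✓ · (1,7)P 0/1 ✗
Row 2: (2,1)Q 1/1 ✓ · (2,2)Q 1/4 ✗ · (2,3)P 2/3 ✓ · (2,4)P 2/2 ✓ · (2,7)Q 0/1 ✗
Row 3: (3,2)P 1/2 ✓ · (3,3)P 3/4 ✓ · (3,4)P 3/4 ✓ · (3,5)P 2/3 ✓ · (3,6)P 2/2 ✓
Row 4: (4,3)Q 1/2 ✓ · (4,4)Q 2/3 ✓ · (4,5)Q 1/3 ✓ · (4,6)P 2/3 ✓ · (4,7)P 1/1 ✓

(1,2), (1,7), (2,2), (2,7)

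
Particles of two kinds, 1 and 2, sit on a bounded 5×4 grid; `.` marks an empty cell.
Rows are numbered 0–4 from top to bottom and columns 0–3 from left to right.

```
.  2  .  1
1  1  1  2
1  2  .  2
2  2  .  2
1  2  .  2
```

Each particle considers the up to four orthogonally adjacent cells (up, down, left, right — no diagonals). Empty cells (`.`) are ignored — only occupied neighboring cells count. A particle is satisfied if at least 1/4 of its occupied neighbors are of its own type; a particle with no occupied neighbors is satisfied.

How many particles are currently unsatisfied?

Row 0: (0,1)2 0/1 unhappy · (0,3)1 0/1 unhappy
Row 1: (1,0)1 2/2 ok · (1,1)1 2/4 ok · (1,2)1 1/2 ok · (1,3)2 1/3 ok
Row 2: (2,0)1 1/3 ok · (2,1)2 1/3 ok · (2,3)2 2/2 ok
Row 3: (3,0)2 1/3 ok · (3,1)2 3/3 ok · (3,3)2 2/2 ok
Row 4: (4,0)1 0/2 unhappy · (4,1)2 1/2 ok · (4,3)2 1/1 ok
Unsatisfied: (0,1), (0,3), (4,0) — 3 in total.

3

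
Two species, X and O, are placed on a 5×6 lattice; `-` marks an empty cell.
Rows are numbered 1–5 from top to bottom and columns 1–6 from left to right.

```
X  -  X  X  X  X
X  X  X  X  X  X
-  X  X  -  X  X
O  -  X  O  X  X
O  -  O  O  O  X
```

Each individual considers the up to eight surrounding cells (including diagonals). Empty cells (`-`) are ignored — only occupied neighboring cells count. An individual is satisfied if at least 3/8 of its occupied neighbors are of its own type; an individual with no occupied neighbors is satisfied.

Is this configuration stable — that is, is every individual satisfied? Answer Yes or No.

Yes

Row 1: (1,1)X 2/2 ✓ · (1,3)X 4/4 ✓ · (1,4)X 5/5 ✓ · (1,5)X 5/5 ✓ · (1,6)X 3/3 ✓
Row 2: (2,1)X 3/3 ✓ · (2,2)X 6/6 ✓ · (2,3)X 6/6 ✓ · (2,4)X 7/7 ✓ · (2,5)X 7/7 ✓ · (2,6)X 5/5 ✓
Row 3: (3,2)X 5/6 ✓ · (3,3)X 5/6 ✓ · (3,5)X 6/7 ✓ · (3,6)X 5/5 ✓
Row 4: (4,1)O 1/2 ✓ · (4,3)X 2/5 ✓ · (4,4)O 3/7 ✓ · (4,5)X 4/7 ✓ · (4,6)X 4/5 ✓
Row 5: (5,1)O 1/1 ✓ · (5,3)O 2/3 ✓ · (5,4)O 3/5 ✓ · (5,5)O 2/5 ✓ · (5,6)X 2/3 ✓
All meet the threshold, so the configuration is stable.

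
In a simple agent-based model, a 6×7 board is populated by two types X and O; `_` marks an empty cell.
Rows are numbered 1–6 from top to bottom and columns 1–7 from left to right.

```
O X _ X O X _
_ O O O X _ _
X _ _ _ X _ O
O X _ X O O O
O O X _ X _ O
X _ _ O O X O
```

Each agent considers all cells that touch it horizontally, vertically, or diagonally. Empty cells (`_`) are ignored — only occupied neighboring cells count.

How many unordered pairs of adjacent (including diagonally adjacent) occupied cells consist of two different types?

29

Scan each occupied cell's neighbors to the right and below (and the two forward diagonals) so each pair is counted once.
From row 1: 8 unlike of 12 pairs (running 8/12).
From row 2: 3 unlike of 6 pairs (running 11/18).
From row 3: 3 unlike of 7 pairs (running 14/25).
From row 4: 6 unlike of 15 pairs (running 20/40).
From row 5: 7 unlike of 10 pairs (running 27/50).
From row 6: 2 unlike of 3 pairs (running 29/53).
Total adjacent occupied pairs: 53; unlike-type pairs: 29.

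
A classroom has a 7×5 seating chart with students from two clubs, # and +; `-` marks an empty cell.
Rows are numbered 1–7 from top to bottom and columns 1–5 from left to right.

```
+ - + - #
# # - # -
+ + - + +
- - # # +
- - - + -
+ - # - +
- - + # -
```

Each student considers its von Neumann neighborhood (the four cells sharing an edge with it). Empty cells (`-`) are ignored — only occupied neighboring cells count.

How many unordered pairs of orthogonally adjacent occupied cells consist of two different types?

Scan each occupied cell's neighbors to the right and below so each pair is counted once.
From row 1: 1 unlike of 1 pairs (running 1/1).
From row 2: 3 unlike of 4 pairs (running 4/5).
From row 3: 1 unlike of 4 pairs (running 5/9).
From row 4: 2 unlike of 3 pairs (running 7/12).
From row 6: 1 unlike of 1 pairs (running 8/13).
From row 7: 1 unlike of 1 pairs (running 9/14).
Total adjacent occupied pairs: 14; unlike-type pairs: 9.

9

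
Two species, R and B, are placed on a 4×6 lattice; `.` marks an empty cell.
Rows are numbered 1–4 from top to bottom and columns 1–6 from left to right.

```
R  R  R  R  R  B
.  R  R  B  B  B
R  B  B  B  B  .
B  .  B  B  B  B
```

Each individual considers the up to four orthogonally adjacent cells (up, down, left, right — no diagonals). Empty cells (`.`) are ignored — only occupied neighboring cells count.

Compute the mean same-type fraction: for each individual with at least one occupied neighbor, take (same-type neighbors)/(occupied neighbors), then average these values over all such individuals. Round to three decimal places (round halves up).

0.714

(1,1)R 1/1
(1,2)R 3/3
(1,3)R 3/3
(1,4)R 2/3
(1,5)R 1/3
(1,6)B 1/2
(2,2)R 2/3
(2,3)R 2/4
(2,4)B 2/4
(2,5)B 3/4
(2,6)B 2/2
(3,1)R 0/2
(3,2)B 1/3
(3,3)B 3/4
(3,4)B 4/4
(3,5)B 3/3
(4,1)B 0/1
(4,3)B 2/2
(4,4)B 3/3
(4,5)B 3/3
(4,6)B 1/1
Sum over 21 individuals: 1/1 + 3/3 + 3/3 + 2/3 + 1/3 + 1/2 + 2/3 + 2/4 + 2/4 + 3/4 + 2/2 + 0/2 + 1/3 + 3/4 + 4/4 + 3/3 + 0/1 + 2/2 + 3/3 + 3/3 + 1/1 = 15; mean = 15 ÷ 21 = 5/7 = 0.714285… → 0.714.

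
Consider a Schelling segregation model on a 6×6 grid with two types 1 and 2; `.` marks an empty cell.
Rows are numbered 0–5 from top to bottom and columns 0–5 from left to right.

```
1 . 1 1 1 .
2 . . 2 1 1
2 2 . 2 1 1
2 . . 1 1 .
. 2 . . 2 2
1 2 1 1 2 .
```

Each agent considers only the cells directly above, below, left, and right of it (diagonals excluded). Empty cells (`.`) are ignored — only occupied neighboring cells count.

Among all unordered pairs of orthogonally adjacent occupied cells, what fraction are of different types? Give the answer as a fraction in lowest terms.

9/26

Scan each occupied cell's neighbors to the right and below so each pair is counted once.
Row 0: 1(0,0)–2(1,0)≠ 1(0,2)–1(0,3)= 1(0,3)–1(0,4)= 1(0,3)–2(1,3)≠ 1(0,4)–1(1,4)=  → 2/5 unlike.
Row 1: 2(1,0)–2(2,0)= 2(1,3)–1(1,4)≠ 2(1,3)–2(2,3)= 1(1,4)–1(1,5)= 1(1,4)–1(2,4)= 1(1,5)–1(2,5)=  → 1/6 unlike.
Row 2: 2(2,0)–2(2,1)= 2(2,0)–2(3,0)= 2(2,3)–1(2,4)≠ 2(2,3)–1(3,3)≠ 1(2,4)–1(2,5)= 1(2,4)–1(3,4)=  → 2/6 unlike.
Row 3: 1(3,3)–1(3,4)= 1(3,4)–2(4,4)≠  → 1/2 unlike.
Row 4: 2(4,1)–2(5,1)= 2(4,4)–2(4,5)= 2(4,4)–2(5,4)=  → 0/3 unlike.
Row 5: 1(5,0)–2(5,1)≠ 2(5,1)–1(5,2)≠ 1(5,2)–1(5,3)= 1(5,3)–2(5,4)≠  → 3/4 unlike.
Total adjacent occupied pairs: 26; unlike-type pairs: 9.
9/26 is already in lowest terms.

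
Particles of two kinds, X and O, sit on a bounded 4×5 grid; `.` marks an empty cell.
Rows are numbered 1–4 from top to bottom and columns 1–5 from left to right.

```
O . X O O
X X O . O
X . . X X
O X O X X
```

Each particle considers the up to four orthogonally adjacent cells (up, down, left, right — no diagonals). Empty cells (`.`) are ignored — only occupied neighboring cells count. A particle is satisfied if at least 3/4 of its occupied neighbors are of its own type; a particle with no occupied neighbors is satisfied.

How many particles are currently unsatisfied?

13

(1,1)O 0/1 unhappy
(1,3)X 0/2 unhappy
(1,4)O 1/2 unhappy
(1,5)O 2/2 ok
(2,1)X 2/3 unhappy
(2,2)X 1/2 unhappy
(2,3)O 0/2 unhappy
(2,5)O 1/2 unhappy
(3,1)X 1/2 unhappy
(3,4)X 2/2 ok
(3,5)X 2/3 unhappy
(4,1)O 0/2 unhappy
(4,2)X 0/2 unhappy
(4,3)O 0/2 unhappy
(4,4)X 2/3 unhappy
(4,5)X 2/2 ok
Unsatisfied: (1,1), (1,3), (1,4), (2,1), (2,2), (2,3), (2,5), (3,1), (3,5), (4,1), (4,2), (4,3), (4,4) — 13 in total.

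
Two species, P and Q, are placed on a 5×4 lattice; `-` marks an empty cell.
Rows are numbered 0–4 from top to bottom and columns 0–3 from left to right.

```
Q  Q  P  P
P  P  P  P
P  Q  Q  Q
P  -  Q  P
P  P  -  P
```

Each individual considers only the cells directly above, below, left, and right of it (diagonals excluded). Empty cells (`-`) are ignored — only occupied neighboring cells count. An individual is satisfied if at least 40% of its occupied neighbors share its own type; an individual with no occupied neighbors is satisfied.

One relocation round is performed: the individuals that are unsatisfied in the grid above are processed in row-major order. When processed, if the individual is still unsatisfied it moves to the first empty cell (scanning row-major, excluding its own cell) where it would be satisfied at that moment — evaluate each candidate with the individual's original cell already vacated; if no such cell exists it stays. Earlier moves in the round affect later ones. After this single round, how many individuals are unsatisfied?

Initially unsatisfied (in order): (0,1), (2,1), (2,3), (3,3).
  (0,1) → (3,1).
  (2,1): now satisfied by earlier moves; stays.
  (2,3): no empty cell satisfies it; stays.
  (3,3) → (0,1).
Resulting grid:
Q P P P
P P P P
P Q Q Q
P Q Q -
P P - P
Unsatisfied now: (0,0).

1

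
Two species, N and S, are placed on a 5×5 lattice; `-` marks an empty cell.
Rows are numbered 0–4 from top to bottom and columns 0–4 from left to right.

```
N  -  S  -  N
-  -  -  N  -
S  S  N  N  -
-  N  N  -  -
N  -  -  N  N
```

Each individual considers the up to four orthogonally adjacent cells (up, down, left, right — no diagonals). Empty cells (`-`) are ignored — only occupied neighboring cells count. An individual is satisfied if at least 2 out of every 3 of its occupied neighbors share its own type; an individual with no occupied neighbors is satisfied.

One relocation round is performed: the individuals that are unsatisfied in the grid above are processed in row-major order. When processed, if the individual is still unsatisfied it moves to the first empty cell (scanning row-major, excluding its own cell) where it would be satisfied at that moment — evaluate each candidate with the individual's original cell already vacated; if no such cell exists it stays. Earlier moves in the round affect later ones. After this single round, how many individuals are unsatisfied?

0

Initially unsatisfied (in order): (2,1), (3,1).
  (2,1) → (1,1).
  (3,1): now satisfied by earlier moves; stays.
Resulting grid:
N - S - N
- S - N -
S - N N -
- N N - -
N - - N N
All satisfied now.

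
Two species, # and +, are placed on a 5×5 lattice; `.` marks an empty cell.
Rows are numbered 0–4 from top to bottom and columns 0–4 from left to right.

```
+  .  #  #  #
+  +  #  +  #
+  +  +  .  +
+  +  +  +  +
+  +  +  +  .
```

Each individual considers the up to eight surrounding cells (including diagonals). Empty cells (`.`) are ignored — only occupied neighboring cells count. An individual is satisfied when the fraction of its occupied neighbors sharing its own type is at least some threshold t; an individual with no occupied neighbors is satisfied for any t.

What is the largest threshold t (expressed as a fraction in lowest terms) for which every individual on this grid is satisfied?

(0,0)+ 2/2
(0,2)# 2/4
(0,3)# 4/5
(0,4)# 2/3
(1,0)+ 4/4
(1,1)+ 5/7
(1,2)# 2/6
(1,3)+ 2/7
(1,4)# 2/4
(2,0)+ 5/5
(2,1)+ 7/8
(2,2)+ 6/7
(2,4)+ 3/4
(3,0)+ 5/5
(3,1)+ 8/8
(3,2)+ 7/7
(3,3)+ 6/6
(3,4)+ 3/3
(4,0)+ 3/3
(4,1)+ 5/5
(4,2)+ 5/5
(4,3)+ 4/4
The smallest same-type fraction is 2/7 at (1,3), which reduces to 2/7. Any threshold above that leaves this individual unsatisfied.

2/7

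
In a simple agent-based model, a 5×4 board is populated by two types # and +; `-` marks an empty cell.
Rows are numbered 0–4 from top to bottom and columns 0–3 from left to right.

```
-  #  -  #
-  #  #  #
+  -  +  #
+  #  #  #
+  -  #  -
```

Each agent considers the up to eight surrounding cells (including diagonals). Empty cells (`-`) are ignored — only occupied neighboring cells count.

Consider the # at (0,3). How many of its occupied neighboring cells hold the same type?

Occupied neighbors of (0,3): (1,2)=#, (1,3)=#.
Same type (#): 2 of 2.

2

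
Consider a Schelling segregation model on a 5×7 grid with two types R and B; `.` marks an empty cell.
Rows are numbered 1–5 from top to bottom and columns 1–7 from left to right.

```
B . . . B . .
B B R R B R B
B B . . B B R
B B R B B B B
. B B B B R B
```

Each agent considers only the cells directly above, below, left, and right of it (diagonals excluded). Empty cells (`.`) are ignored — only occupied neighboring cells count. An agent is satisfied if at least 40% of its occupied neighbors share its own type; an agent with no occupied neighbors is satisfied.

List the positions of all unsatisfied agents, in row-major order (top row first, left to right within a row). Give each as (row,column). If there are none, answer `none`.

Row 1: (1,1)B 1/1 ✓ · (1,5)B 1/1 ✓
Row 2: (2,1)B 3/3 ✓ · (2,2)B 2/3 ✓ · (2,3)R 1/2 ✓ · (2,4)R 1/2 ✓ · (2,5)B 2/4 ✓ · (2,6)R 0/3 ✗ · (2,7)B 0/2 ✗
Row 3: (3,1)B 3/3 ✓ · (3,2)B 3/3 ✓ · (3,5)B 3/3 ✓ · (3,6)B 2/4 ✓ · (3,7)R 0/3 ✗
Row 4: (4,1)B 2/2 ✓ · (4,2)B 3/4 ✓ · (4,3)R 0/3 ✗ · (4,4)B 2/3 ✓ · (4,5)B 4/4 ✓ · (4,6)B 3/4 ✓ · (4,7)B 2/3 ✓
Row 5: (5,2)B 2/2 ✓ · (5,3)B 2/3 ✓ · (5,4)B 3/3 ✓ · (5,5)B 2/3 ✓ · (5,6)R 0/3 ✗ · (5,7)B 1/2 ✓

(2,6), (2,7), (3,7), (4,3), (5,6)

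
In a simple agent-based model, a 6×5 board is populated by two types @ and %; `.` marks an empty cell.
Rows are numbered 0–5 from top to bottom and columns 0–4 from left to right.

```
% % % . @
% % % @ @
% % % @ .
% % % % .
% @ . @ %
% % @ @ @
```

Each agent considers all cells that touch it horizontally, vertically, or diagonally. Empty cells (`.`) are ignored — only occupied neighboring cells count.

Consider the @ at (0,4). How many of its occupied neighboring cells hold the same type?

Occupied neighbors of (0,4): (1,3)=@, (1,4)=@.
Same type (@): 2 of 2.

2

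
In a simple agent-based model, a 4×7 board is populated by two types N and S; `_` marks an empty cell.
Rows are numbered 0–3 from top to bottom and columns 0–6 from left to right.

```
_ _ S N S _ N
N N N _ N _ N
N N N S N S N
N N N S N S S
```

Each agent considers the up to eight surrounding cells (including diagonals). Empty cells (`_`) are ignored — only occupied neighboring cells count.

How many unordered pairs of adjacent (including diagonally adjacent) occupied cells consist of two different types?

Scan each occupied cell's neighbors to the right and below (and the two forward diagonals) so each pair is counted once.
From row 0: 5 unlike of 8 pairs (running 5/8).
From row 1: 4 unlike of 15 pairs (running 9/23).
From row 2: 12 unlike of 25 pairs (running 21/48).
From row 3: 3 unlike of 6 pairs (running 24/54).
Total adjacent occupied pairs: 54; unlike-type pairs: 24.

24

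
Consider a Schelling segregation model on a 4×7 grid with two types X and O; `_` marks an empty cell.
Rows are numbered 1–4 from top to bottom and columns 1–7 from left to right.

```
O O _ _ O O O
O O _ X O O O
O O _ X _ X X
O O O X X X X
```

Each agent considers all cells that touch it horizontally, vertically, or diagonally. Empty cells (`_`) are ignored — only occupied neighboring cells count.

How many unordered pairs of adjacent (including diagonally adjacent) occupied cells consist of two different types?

Scan each occupied cell's neighbors to the right and below (and the two forward diagonals) so each pair is counted once.
From row 1: 1 unlike of 15 pairs (running 1/15).
From row 2: 7 unlike of 15 pairs (running 8/30).
From row 3: 1 unlike of 15 pairs (running 9/45).
From row 4: 1 unlike of 6 pairs (running 10/51).
Total adjacent occupied pairs: 51; unlike-type pairs: 10.

10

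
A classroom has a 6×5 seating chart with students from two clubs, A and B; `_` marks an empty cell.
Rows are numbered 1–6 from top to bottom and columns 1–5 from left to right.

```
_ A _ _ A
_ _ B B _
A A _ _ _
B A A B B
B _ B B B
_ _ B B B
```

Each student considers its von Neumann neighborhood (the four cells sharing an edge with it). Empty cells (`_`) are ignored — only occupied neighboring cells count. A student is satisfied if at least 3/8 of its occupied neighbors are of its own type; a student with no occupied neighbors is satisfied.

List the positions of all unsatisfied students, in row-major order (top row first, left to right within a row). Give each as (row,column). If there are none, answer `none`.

(1,2)A 0/0 satisfied
(1,5)A 0/0 satisfied
(2,3)B 1/1 satisfied
(2,4)B 1/1 satisfied
(3,1)A 1/2 satisfied
(3,2)A 2/2 satisfied
(4,1)B 1/3 not
(4,2)A 2/3 satisfied
(4,3)A 1/3 not
(4,4)B 2/3 satisfied
(4,5)B 2/2 satisfied
(5,1)B 1/1 satisfied
(5,3)B 2/3 satisfied
(5,4)B 4/4 satisfied
(5,5)B 3/3 satisfied
(6,3)B 2/2 satisfied
(6,4)B 3/3 satisfied
(6,5)B 2/2 satisfied

(4,1), (4,3)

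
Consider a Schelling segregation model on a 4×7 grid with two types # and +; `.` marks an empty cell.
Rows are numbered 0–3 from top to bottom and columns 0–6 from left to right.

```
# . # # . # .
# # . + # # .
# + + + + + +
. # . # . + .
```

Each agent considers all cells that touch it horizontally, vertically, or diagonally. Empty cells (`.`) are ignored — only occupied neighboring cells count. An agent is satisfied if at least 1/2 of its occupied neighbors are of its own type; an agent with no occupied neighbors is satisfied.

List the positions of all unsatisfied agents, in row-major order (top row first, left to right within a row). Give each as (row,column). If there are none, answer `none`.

(1,4), (1,5), (2,1), (3,1), (3,3)

(0,0)# 2/2 ok
(0,2)# 2/3 ok
(0,3)# 2/3 ok
(0,5)# 2/2 ok
(1,0)# 3/4 ok
(1,1)# 4/6 ok
(1,3)+ 3/6 ok
(1,4)# 3/7 unhappy
(1,5)# 2/5 unhappy
(2,0)# 3/4 ok
(2,1)+ 1/5 unhappy
(2,2)+ 3/6 ok
(2,3)+ 3/5 ok
(2,4)+ 4/7 ok
(2,5)+ 3/5 ok
(2,6)+ 2/3 ok
(3,1)# 1/3 unhappy
(3,3)# 0/3 unhappy
(3,5)+ 3/3 ok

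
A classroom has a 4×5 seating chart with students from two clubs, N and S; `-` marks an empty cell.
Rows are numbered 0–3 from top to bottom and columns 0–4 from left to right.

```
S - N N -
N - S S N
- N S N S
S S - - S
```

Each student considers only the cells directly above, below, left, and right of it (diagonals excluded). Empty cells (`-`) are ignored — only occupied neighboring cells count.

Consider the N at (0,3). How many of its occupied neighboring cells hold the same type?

Occupied neighbors of (0,3): (1,3)=S, (0,2)=N.
Same type (N): 1 of 2.

1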